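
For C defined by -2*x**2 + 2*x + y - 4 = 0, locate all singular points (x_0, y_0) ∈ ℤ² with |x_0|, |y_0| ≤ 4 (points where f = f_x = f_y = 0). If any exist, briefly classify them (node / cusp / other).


No singular points in the scanned grid; C is smooth there.

Compute partial derivatives:
  f_x = 2 - 4*x.
  f_y = 1.
f_y = 1 is a nonzero constant, so f_y never vanishes: no point (x, y) can satisfy f = f_x = f_y = 0. In particular no (x, y) ∈ {−4, ..., 4}² is singular; the curve is smooth.


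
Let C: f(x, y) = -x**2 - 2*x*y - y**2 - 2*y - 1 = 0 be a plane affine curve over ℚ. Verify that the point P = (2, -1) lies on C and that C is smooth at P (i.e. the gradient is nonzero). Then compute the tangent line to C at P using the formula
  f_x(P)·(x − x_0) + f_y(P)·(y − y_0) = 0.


Tangent line at P: -2*x - 4*y = 0.

Step 1: f(2, -1) = 0, so P lies on C.
Step 2: partial derivatives
  f_x(x, y) = -2*x - 2*y, f_y(x, y) = -2*x - 2*y - 2.
  f_x(P) = -2, f_y(P) = -4 (gradient nonzero, so P is smooth).
Step 3: tangent line at P: -2·(x − 2) + -4·(y − -1) = 0.
Expanding: -2*x - 4*y = 0.


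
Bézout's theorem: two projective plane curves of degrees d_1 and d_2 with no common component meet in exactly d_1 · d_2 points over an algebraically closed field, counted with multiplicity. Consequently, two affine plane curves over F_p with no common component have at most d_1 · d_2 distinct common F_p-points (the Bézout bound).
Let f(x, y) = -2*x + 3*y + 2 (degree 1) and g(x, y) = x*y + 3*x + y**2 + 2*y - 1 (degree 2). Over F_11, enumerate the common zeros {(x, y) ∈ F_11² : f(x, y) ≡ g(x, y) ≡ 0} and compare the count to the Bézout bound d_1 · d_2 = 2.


Common zeros: ∅; count = 0; Bézout bound = 2.

deg(f) = 1, deg(g) = 2, so Bézout bound = 2.
Scan x ∈ F_11. For each x, list the y ∈ F_11 with f(x, y) ≡ 0 and those with g(x, y) ≡ 0 (mod 11); the common zeros in that column are the intersection.
  x = 0: f ≡ 0 at y ∈ {3}; g ≡ 0 at y ∈ ∅; common: ∅.
  x = 1: f ≡ 0 at y ∈ {0}; g ≡ 0 at y ∈ {9, 10}; common: ∅.
  x = 2: f ≡ 0 at y ∈ {8}; g ≡ 0 at y ∈ ∅; common: ∅.
  x = 3: f ≡ 0 at y ∈ {5}; g ≡ 0 at y ∈ {2, 4}; common: ∅.
  x = 4: f ≡ 0 at y ∈ {2}; g ≡ 0 at y ∈ {0, 5}; common: ∅.
  x = 5: f ≡ 0 at y ∈ {10}; g ≡ 0 at y ∈ {1, 3}; common: ∅.
  x = 6: f ≡ 0 at y ∈ {7}; g ≡ 0 at y ∈ ∅; common: ∅.
  x = 7: f ≡ 0 at y ∈ {4}; g ≡ 0 at y ∈ {6, 7}; common: ∅.
  x = 8: f ≡ 0 at y ∈ {1}; g ≡ 0 at y ∈ ∅; common: ∅.
  x = 9: f ≡ 0 at y ∈ {9}; g ≡ 0 at y ∈ ∅; common: ∅.
  x = 10: f ≡ 0 at y ∈ {6}; g ≡ 0 at y ∈ ∅; common: ∅.
Collecting: common zeros = ∅, so the count is 0.
Comparison with the Bézout bound: 0 ≤ 2 = deg(f)·deg(g), as expected for curves with no common component (the affine F_11-count falls short of the bound because intersections may lie at infinity, over extension fields, or carry multiplicity).


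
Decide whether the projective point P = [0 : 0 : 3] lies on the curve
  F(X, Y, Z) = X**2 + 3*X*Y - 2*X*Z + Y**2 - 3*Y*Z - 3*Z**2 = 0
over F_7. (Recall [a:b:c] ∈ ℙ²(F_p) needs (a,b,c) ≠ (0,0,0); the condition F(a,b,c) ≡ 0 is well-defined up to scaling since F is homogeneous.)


F(0,0,3) ≡ 1 (mod 7); P is NOT on the curve.

Evaluate F(0, 0, 3) term-by-term (mod 7).
  X**2 ↦ 1·0·1·1 = 0
  3*X*Y ↦ 3·0·0·1 = 0
  -2*X*Z ↦ -2·0·1·3 = 0
  Y**2 ↦ 1·1·0·1 = 0
  -3*Y*Z ↦ -3·1·0·3 = 0
  -3*Z**2 ↦ -3·1·1·9 = -27
Sum: F(0, 0, 3) = (0) + (0) + (0) + (0) + (0) + (-27) = -27.
Reducing mod 7: -27 ≡ 1 (mod 7).
Since F(a, b, c) ≡ 1 ≠ 0 (mod 7), P does NOT lie on the curve.


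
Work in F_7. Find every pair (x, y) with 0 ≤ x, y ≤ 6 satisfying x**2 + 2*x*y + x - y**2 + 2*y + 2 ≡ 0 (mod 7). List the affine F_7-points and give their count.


Affine F_7-points: {(1, 1), (1, 3), (3, 0), (3, 1), (6, 3), (6, 4)}; count = 6.

For each of the 49 pairs (x, y) ∈ F_7², evaluate f(x, y) mod 7. Record the zeros.
  x = 0: [0↦2, 1↦3, 2↦2, 3↦6, 4↦1, 5↦1, 6↦6]  zeros at y ∈ ∅
  x = 1: [0↦4, 1↦0, 2↦1, 3↦0, 4↦4, 5↦6, 6↦6]  zeros at y ∈ {1, 3}
  x = 2: [0↦1, 1↦6, 2↦2, 3↦3, 4↦2, 5↦6, 6↦1]  zeros at y ∈ ∅
  x = 3: [0↦0, 1↦0, 2↦5, 3↦1, 4↦2, 5↦1, 6↦5]  zeros at y ∈ {0, 1}
  x = 4: [0↦1, 1↦3, 2↦3, 3↦1, 4↦4, 5↦5, 6↦4]  zeros at y ∈ ∅
  x = 5: [0↦4, 1↦1, 2↦3, 3↦3, 4↦1, 5↦4, 6↦5]  zeros at y ∈ ∅
  x = 6: [0↦2, 1↦1, 2↦5, 3↦0, 4↦0, 5↦5, 6↦1]  zeros at y ∈ {3, 4}
Collecting zeros: affine points = {(1, 1), (1, 3), (3, 0), (3, 1), (6, 3), (6, 4)}.
Total count |C(F_7)_aff| = 6.


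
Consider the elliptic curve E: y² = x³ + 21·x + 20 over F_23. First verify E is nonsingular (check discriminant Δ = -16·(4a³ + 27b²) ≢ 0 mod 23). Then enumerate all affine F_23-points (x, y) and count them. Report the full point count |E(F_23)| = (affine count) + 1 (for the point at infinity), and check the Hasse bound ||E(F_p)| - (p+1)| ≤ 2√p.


Affine points = {(2, 1), (2, 22), (3, 8), (3, 15), (7, 2), (7, 21), (9, 8), (9, 15), (11, 8), (11, 15), (13, 11), (13, 12), (16, 6), (16, 17), (17, 0), (21, 4), (21, 19)}; affine count = 17; |E(F_23)| = 18.

Discriminant check: Δ ∝ 4a³ + 27b² = 4·21³ + 27·20² = 4·9261 + 27·400 ≡ 4 (mod 23). Nonzero ⇒ E is nonsingular.
For each x ∈ F_23, compute rhs = x³ + 21·x + 20 mod 23, then count y ∈ F_23 with y² ≡ rhs.
  x = 0: rhs = 20, matching y values: none (0 points).
  x = 1: rhs = 19, matching y values: none (0 points).
  x = 2: rhs = 1, matching y values: 1, 22 (2 points).
  x = 3: rhs = 18, matching y values: 8, 15 (2 points).
  x = 4: rhs = 7, matching y values: none (0 points).
  x = 5: rhs = 20, matching y values: none (0 points).
  x = 6: rhs = 17, matching y values: none (0 points).
  x = 7: rhs = 4, matching y values: 2, 21 (2 points).
  x = 8: rhs = 10, matching y values: none (0 points).
  x = 9: rhs = 18, matching y values: 8, 15 (2 points).
  x = 10: rhs = 11, matching y values: none (0 points).
  x = 11: rhs = 18, matching y values: 8, 15 (2 points).
  x = 12: rhs = 22, matching y values: none (0 points).
  x = 13: rhs = 6, matching y values: 11, 12 (2 points).
  x = 14: rhs = 22, matching y values: none (0 points).
  x = 15: rhs = 7, matching y values: none (0 points).
  x = 16: rhs = 13, matching y values: 6, 17 (2 points).
  x = 17: rhs = 0, matching y values: 0 (1 points).
  x = 18: rhs = 20, matching y values: none (0 points).
  x = 19: rhs = 10, matching y values: none (0 points).
  x = 20: rhs = 22, matching y values: none (0 points).
  x = 21: rhs = 16, matching y values: 4, 19 (2 points).
  x = 22: rhs = 21, matching y values: none (0 points).
Total affine count: 17.
Full point count |E(F_23)| = 17 + 1 = 18.
Hasse bound: |18 − (23+1)| = |-6| = 6 ≤ 2√23 ≈ 9.5917 ✓.


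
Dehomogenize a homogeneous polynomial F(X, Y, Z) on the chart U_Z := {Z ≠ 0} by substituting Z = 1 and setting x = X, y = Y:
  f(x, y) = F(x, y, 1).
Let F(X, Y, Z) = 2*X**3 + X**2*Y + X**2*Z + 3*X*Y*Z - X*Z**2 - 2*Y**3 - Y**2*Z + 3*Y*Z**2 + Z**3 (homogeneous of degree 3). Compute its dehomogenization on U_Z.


f(x, y) = 2*x**3 + x**2*y + x**2 + 3*x*y - x - 2*y**3 - y**2 + 3*y + 1

On U_Z we set Z = 1. Each monomial c·X^i·Y^j·Z^k in F becomes c·x^i·y^j·1^k = c·x^i·y^j.
Substituting Z = 1: F(X, Y, 1) = 2*x**3 + x**2*y + x**2 + 3*x*y - x - 2*y**3 - y**2 + 3*y + 1.
Note: deg(f) ≤ deg(F) = 3; strict inequality happens when F is divisible by Z (lost terms).


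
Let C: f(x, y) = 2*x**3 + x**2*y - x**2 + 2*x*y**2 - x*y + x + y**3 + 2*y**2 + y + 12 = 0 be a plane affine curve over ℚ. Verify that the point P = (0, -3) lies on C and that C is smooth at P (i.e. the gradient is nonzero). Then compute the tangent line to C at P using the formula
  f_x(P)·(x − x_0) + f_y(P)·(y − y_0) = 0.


Tangent line at P: 22*x + 16*y + 48 = 0.

Step 1: f(0, -3) = 0, so P lies on C.
Step 2: partial derivatives
  f_x(x, y) = 6*x**2 + 2*x*y - 2*x + 2*y**2 - y + 1, f_y(x, y) = x**2 + 4*x*y - x + 3*y**2 + 4*y + 1.
  f_x(P) = 22, f_y(P) = 16 (gradient nonzero, so P is smooth).
Step 3: tangent line at P: 22·(x − 0) + 16·(y − -3) = 0.
Expanding: 22*x + 16*y + 48 = 0.


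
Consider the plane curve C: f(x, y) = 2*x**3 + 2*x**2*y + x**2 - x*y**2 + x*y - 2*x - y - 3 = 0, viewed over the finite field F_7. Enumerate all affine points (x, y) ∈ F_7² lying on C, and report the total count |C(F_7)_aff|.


Affine F_7-points: {(0, 4), (4, 0), (5, 2), (5, 6), (6, 3), (6, 4)}; count = 6.

For each of the 49 pairs (x, y) ∈ F_7², evaluate f(x, y) mod 7. Record the zeros.
  x = 0: [0↦4, 1↦3, 2↦2, 3↦1, 4↦0, 5↦6, 6↦5]  zeros at y ∈ {4}
  x = 1: [0↦5, 1↦6, 2↦5, 3↦2, 4↦4, 5↦4, 6↦2]  zeros at y ∈ ∅
  x = 2: [0↦6, 1↦6, 2↦2, 3↦1, 4↦3, 5↦1, 6↦2]  zeros at y ∈ ∅
  x = 3: [0↦5, 1↦1, 2↦5, 3↦3, 4↦2, 5↦2, 6↦3]  zeros at y ∈ ∅
  x = 4: [0↦0, 1↦3, 2↦5, 3↦6, 4↦6, 5↦5, 6↦3]  zeros at y ∈ {0}
  x = 5: [0↦3, 1↦3, 2↦0, 3↦1, 4↦6, 5↦1, 6↦0]  zeros at y ∈ {2, 6}
  x = 6: [0↦5, 1↦6, 2↦2, 3↦0, 4↦0, 5↦2, 6↦6]  zeros at y ∈ {3, 4}
Collecting zeros: affine points = {(0, 4), (4, 0), (5, 2), (5, 6), (6, 3), (6, 4)}.
Total count |C(F_7)_aff| = 6.


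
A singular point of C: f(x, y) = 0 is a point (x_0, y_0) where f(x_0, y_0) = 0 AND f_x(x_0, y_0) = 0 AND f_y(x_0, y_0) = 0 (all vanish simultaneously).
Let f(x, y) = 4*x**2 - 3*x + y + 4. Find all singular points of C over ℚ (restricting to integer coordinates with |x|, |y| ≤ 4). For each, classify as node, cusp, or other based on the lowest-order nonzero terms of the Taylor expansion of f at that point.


No singular points in the scanned grid; C is smooth there.

Compute partial derivatives:
  f_x = 8*x - 3.
  f_y = 1.
f_y = 1 is a nonzero constant, so f_y never vanishes: no point (x, y) can satisfy f = f_x = f_y = 0. In particular no (x, y) ∈ {−4, ..., 4}² is singular; the curve is smooth.


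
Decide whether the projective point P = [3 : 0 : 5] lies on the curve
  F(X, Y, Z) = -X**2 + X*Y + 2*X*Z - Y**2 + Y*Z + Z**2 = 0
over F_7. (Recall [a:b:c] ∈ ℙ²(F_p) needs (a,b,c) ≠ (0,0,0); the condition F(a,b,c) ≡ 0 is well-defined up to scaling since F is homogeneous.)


F(3,0,5) ≡ 4 (mod 7); P is NOT on the curve.

Evaluate F(3, 0, 5) term-by-term (mod 7).
  -X**2 ↦ -1·9·1·1 = -9
  X*Y ↦ 1·3·0·1 = 0
  2*X*Z ↦ 2·3·1·5 = 30
  -Y**2 ↦ -1·1·0·1 = 0
  Y*Z ↦ 1·1·0·5 = 0
  Z**2 ↦ 1·1·1·25 = 25
Sum: F(3, 0, 5) = (-9) + (0) + (30) + (0) + (0) + (25) = 46.
Reducing mod 7: 46 ≡ 4 (mod 7).
Since F(a, b, c) ≡ 4 ≠ 0 (mod 7), P does NOT lie on the curve.


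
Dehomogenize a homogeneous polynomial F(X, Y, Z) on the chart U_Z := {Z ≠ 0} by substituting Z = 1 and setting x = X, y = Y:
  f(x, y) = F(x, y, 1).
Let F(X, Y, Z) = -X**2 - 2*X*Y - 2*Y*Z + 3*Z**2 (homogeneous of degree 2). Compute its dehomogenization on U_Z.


f(x, y) = -x**2 - 2*x*y - 2*y + 3

On U_Z we set Z = 1. Each monomial c·X^i·Y^j·Z^k in F becomes c·x^i·y^j·1^k = c·x^i·y^j.
Substituting Z = 1: F(X, Y, 1) = -x**2 - 2*x*y - 2*y + 3.
Note: deg(f) ≤ deg(F) = 2; strict inequality happens when F is divisible by Z (lost terms).


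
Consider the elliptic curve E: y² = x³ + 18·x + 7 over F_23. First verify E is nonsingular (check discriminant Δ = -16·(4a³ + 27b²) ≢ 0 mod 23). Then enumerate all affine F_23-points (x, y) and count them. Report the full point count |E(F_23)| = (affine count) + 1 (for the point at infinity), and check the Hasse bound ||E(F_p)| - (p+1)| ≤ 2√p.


Affine points = {(1, 7), (1, 16), (6, 3), (6, 20), (7, 4), (7, 19), (9, 1), (9, 22), (11, 8), (11, 15), (13, 0), (14, 6), (14, 17), (15, 8), (15, 15), (19, 3), (19, 20), (20, 8), (20, 15), (21, 3), (21, 20)}; affine count = 21; |E(F_23)| = 22.

Discriminant check: Δ ∝ 4a³ + 27b² = 4·18³ + 27·7² = 4·5832 + 27·49 ≡ 18 (mod 23). Nonzero ⇒ E is nonsingular.
For each x ∈ F_23, compute rhs = x³ + 18·x + 7 mod 23, then count y ∈ F_23 with y² ≡ rhs.
  x = 0: rhs = 7, matching y values: none (0 points).
  x = 1: rhs = 3, matching y values: 7, 16 (2 points).
  x = 2: rhs = 5, matching y values: none (0 points).
  x = 3: rhs = 19, matching y values: none (0 points).
  x = 4: rhs = 5, matching y values: none (0 points).
  x = 5: rhs = 15, matching y values: none (0 points).
  x = 6: rhs = 9, matching y values: 3, 20 (2 points).
  x = 7: rhs = 16, matching y values: 4, 19 (2 points).
  x = 8: rhs = 19, matching y values: none (0 points).
  x = 9: rhs = 1, matching y values: 1, 22 (2 points).
  x = 10: rhs = 14, matching y values: none (0 points).
  x = 11: rhs = 18, matching y values: 8, 15 (2 points).
  x = 12: rhs = 19, matching y values: none (0 points).
  x = 13: rhs = 0, matching y values: 0 (1 points).
  x = 14: rhs = 13, matching y values: 6, 17 (2 points).
  x = 15: rhs = 18, matching y values: 8, 15 (2 points).
  x = 16: rhs = 21, matching y values: none (0 points).
  x = 17: rhs = 5, matching y values: none (0 points).
  x = 18: rhs = 22, matching y values: none (0 points).
  x = 19: rhs = 9, matching y values: 3, 20 (2 points).
  x = 20: rhs = 18, matching y values: 8, 15 (2 points).
  x = 21: rhs = 9, matching y values: 3, 20 (2 points).
  x = 22: rhs = 11, matching y values: none (0 points).
Total affine count: 21.
Full point count |E(F_23)| = 21 + 1 = 22.
Hasse bound: |22 − (23+1)| = |-2| = 2 ≤ 2√23 ≈ 9.5917 ✓.


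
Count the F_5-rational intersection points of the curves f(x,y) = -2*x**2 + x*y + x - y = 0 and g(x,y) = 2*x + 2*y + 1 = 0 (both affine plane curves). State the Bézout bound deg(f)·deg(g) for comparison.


Common zeros: ∅; count = 0; Bézout bound = 2.

deg(f) = 2, deg(g) = 1, so Bézout bound = 2.
Scan x ∈ F_5. For each x, list the y ∈ F_5 with f(x, y) ≡ 0 and those with g(x, y) ≡ 0 (mod 5); the common zeros in that column are the intersection.
  x = 0: f ≡ 0 at y ∈ {0}; g ≡ 0 at y ∈ {2}; common: ∅.
  x = 1: f ≡ 0 at y ∈ ∅; g ≡ 0 at y ∈ {1}; common: ∅.
  x = 2: f ≡ 0 at y ∈ {1}; g ≡ 0 at y ∈ {0}; common: ∅.
  x = 3: f ≡ 0 at y ∈ {0}; g ≡ 0 at y ∈ {4}; common: ∅.
  x = 4: f ≡ 0 at y ∈ {1}; g ≡ 0 at y ∈ {3}; common: ∅.
Collecting: common zeros = ∅, so the count is 0.
Comparison with the Bézout bound: 0 ≤ 2 = deg(f)·deg(g), as expected for curves with no common component (the affine F_5-count falls short of the bound because intersections may lie at infinity, over extension fields, or carry multiplicity).


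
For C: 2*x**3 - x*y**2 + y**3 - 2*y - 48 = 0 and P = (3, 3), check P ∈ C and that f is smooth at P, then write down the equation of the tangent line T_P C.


Tangent line at P: 45*x + 7*y - 156 = 0.

Step 1: f(3, 3) = 0, so P lies on C.
Step 2: partial derivatives
  f_x(x, y) = 6*x**2 - y**2, f_y(x, y) = -2*x*y + 3*y**2 - 2.
  f_x(P) = 45, f_y(P) = 7 (gradient nonzero, so P is smooth).
Step 3: tangent line at P: 45·(x − 3) + 7·(y − 3) = 0.
Expanding: 45*x + 7*y - 156 = 0.


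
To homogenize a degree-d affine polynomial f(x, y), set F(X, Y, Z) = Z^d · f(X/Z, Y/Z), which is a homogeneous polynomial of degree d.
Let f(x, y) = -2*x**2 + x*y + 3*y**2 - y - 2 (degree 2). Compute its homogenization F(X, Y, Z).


F(X, Y, Z) = -2*X**2 + X*Y + 3*Y**2 - Y*Z - 2*Z**2

deg(f) = 2.
Substitute x = X/Z, y = Y/Z into f, then multiply by Z^2.
  monomial -2·x^2·y^0 ↦ -2·X^2·Y^0·Z^0.
  monomial 1·x^1·y^1 ↦ 1·X^1·Y^1·Z^0.
  monomial 3·x^0·y^2 ↦ 3·X^0·Y^2·Z^0.
  monomial -1·x^0·y^1 ↦ -1·X^0·Y^1·Z^1.
  monomial -2·x^0·y^0 ↦ -2·X^0·Y^0·Z^2.
Collecting: F(X, Y, Z) = -2*X**2 + X*Y + 3*Y**2 - Y*Z - 2*Z**2.


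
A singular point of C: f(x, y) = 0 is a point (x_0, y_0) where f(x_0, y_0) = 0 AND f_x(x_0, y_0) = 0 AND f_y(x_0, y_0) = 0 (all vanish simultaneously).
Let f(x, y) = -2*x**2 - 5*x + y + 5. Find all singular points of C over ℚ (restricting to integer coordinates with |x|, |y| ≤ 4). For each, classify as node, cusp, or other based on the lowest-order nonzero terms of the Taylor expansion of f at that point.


No singular points in the scanned grid; C is smooth there.

Compute partial derivatives:
  f_x = -4*x - 5.
  f_y = 1.
f_y = 1 is a nonzero constant, so f_y never vanishes: no point (x, y) can satisfy f = f_x = f_y = 0. In particular no (x, y) ∈ {−4, ..., 4}² is singular; the curve is smooth.


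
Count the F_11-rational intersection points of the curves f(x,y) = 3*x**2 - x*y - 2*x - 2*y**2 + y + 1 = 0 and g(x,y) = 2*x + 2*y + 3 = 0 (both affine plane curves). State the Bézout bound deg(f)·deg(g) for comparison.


Common zeros: {(6, 9)}; count = 1; Bézout bound = 2.

deg(f) = 2, deg(g) = 1, so Bézout bound = 2.
Scan x ∈ F_11. For each x, list the y ∈ F_11 with f(x, y) ≡ 0 and those with g(x, y) ≡ 0 (mod 11); the common zeros in that column are the intersection.
  x = 0: f ≡ 0 at y ∈ {1, 5}; g ≡ 0 at y ∈ {4}; common: ∅.
  x = 1: f ≡ 0 at y ∈ {1, 10}; g ≡ 0 at y ∈ {3}; common: ∅.
  x = 2: f ≡ 0 at y ∈ ∅; g ≡ 0 at y ∈ {2}; common: ∅.
  x = 3: f ≡ 0 at y ∈ {0, 10}; g ≡ 0 at y ∈ {1}; common: ∅.
  x = 4: f ≡ 0 at y ∈ ∅; g ≡ 0 at y ∈ {0}; common: ∅.
  x = 5: f ≡ 0 at y ∈ {0, 9}; g ≡ 0 at y ∈ {10}; common: ∅.
  x = 6: f ≡ 0 at y ∈ {5, 9}; g ≡ 0 at y ∈ {9}; common: {9}.
  x = 7: f ≡ 0 at y ∈ ∅; g ≡ 0 at y ∈ {8}; common: ∅.
  x = 8: f ≡ 0 at y ∈ ∅; g ≡ 0 at y ∈ {7}; common: ∅.
  x = 9: f ≡ 0 at y ∈ ∅; g ≡ 0 at y ∈ {6}; common: ∅.
  x = 10: f ≡ 0 at y ∈ ∅; g ≡ 0 at y ∈ {5}; common: ∅.
Collecting: common zeros = {(6, 9)}, so the count is 1.
Comparison with the Bézout bound: 1 ≤ 2 = deg(f)·deg(g), as expected for curves with no common component (the affine F_11-count falls short of the bound because intersections may lie at infinity, over extension fields, or carry multiplicity).


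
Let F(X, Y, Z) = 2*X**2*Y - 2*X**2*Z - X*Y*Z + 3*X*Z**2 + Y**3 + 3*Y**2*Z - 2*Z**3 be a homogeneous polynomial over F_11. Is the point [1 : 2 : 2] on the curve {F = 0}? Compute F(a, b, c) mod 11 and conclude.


F(1,2,2) ≡ 2 (mod 11); P is NOT on the curve.

Evaluate F(1, 2, 2) term-by-term (mod 11).
  2*X**2*Y ↦ 2·1·2·1 = 4
  -2*X**2*Z ↦ -2·1·1·2 = -4
  -X*Y*Z ↦ -1·1·2·2 = -4
  3*X*Z**2 ↦ 3·1·1·4 = 12
  Y**3 ↦ 1·1·8·1 = 8
  3*Y**2*Z ↦ 3·1·4·2 = 24
  -2*Z**3 ↦ -2·1·1·8 = -16
Sum: F(1, 2, 2) = (4) + (-4) + (-4) + (12) + (8) + (24) + (-16) = 24.
Reducing mod 11: 24 ≡ 2 (mod 11).
Since F(a, b, c) ≡ 2 ≠ 0 (mod 11), P does NOT lie on the curve.


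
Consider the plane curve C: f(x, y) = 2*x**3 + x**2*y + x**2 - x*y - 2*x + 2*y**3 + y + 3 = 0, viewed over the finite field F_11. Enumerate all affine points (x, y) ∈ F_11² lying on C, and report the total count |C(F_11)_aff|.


Affine F_11-points: {(0, 10), (1, 2), (2, 7), (2, 8), (4, 1), (4, 4), (4, 6), (5, 3)}; count = 8.

For each of the 121 pairs (x, y) ∈ F_11², evaluate f(x, y) mod 11. Record the zeros.
  x = 0: [0↦3, 1↦6, 2↦10, 3↦5, 4↦3, 5↦5, 6↦1, 7↦3, 8↦1, 9↦7, 10↦0]  zeros at y ∈ {10}
  x = 1: [0↦4, 1↦7, 2↦0, 3↦6, 4↦4, 5↦6, 6↦2, 7↦4, 8↦2, 9↦8, 10↦1]  zeros at y ∈ {2}
  x = 2: [0↦8, 1↦2, 2↦8, 3↦5, 4↦5, 5↦9, 6↦7, 7↦0, 8↦0, 9↦8, 10↦3]  zeros at y ∈ {7, 8}
  x = 3: [0↦5, 1↦3, 2↦2, 3↦3, 4↦7, 5↦4, 6↦6, 7↦3, 8↦7, 9↦8, 10↦7]  zeros at y ∈ ∅
  x = 4: [0↦7, 1↦0, 2↦5, 3↦1, 4↦0, 5↦3, 6↦0, 7↦3, 8↦2, 9↦9, 10↦3]  zeros at y ∈ {1, 4, 6}
  x = 5: [0↦4, 1↦5, 2↦7, 3↦0, 4↦7, 5↦7, 6↦1, 7↦1, 8↦8, 9↦1, 10↦3]  zeros at y ∈ {3}
  x = 6: [0↦8, 1↦8, 2↦9, 3↦1, 4↦7, 5↦6, 6↦10, 7↦9, 8↦4, 9↦7, 10↦8]  zeros at y ∈ ∅
  x = 7: [0↦9, 1↦10, 2↦1, 3↦5, 4↦1, 5↦1, 6↦6, 7↦6, 8↦2, 9↦6, 10↦8]  zeros at y ∈ ∅
  x = 8: [0↦8, 1↦1, 2↦6, 3↦2, 4↦1, 5↦4, 6↦1, 7↦4, 8↦3, 9↦10, 10↦4]  zeros at y ∈ ∅
  x = 9: [0↦6, 1↦4, 2↦3, 3↦4, 4↦8, 5↦5, 6↦7, 7↦4, 8↦8, 9↦9, 10↦8]  zeros at y ∈ ∅
  x = 10: [0↦4, 1↦9, 2↦4, 3↦1, 4↦1, 5↦5, 6↦3, 7↦7, 8↦7, 9↦4, 10↦10]  zeros at y ∈ ∅
Collecting zeros: affine points = {(0, 10), (1, 2), (2, 7), (2, 8), (4, 1), (4, 4), (4, 6), (5, 3)}.
Total count |C(F_11)_aff| = 8.


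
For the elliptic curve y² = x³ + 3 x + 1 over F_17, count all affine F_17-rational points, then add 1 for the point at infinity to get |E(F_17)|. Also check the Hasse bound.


Affine points = {(0, 1), (0, 16), (2, 7), (2, 10), (4, 3), (4, 14), (7, 5), (7, 12), (9, 3), (9, 14), (14, 4), (14, 13), (15, 2), (15, 15)}; affine count = 14; |E(F_17)| = 15.

Discriminant check: Δ ∝ 4a³ + 27b² = 4·3³ + 27·1² = 4·27 + 27·1 ≡ 16 (mod 17). Nonzero ⇒ E is nonsingular.
For each x ∈ F_17, compute rhs = x³ + 3·x + 1 mod 17, then count y ∈ F_17 with y² ≡ rhs.
  x = 0: rhs = 1, matching y values: 1, 16 (2 points).
  x = 1: rhs = 5, matching y values: none (0 points).
  x = 2: rhs = 15, matching y values: 7, 10 (2 points).
  x = 3: rhs = 3, matching y values: none (0 points).
  x = 4: rhs = 9, matching y values: 3, 14 (2 points).
  x = 5: rhs = 5, matching y values: none (0 points).
  x = 6: rhs = 14, matching y values: none (0 points).
  x = 7: rhs = 8, matching y values: 5, 12 (2 points).
  x = 8: rhs = 10, matching y values: none (0 points).
  x = 9: rhs = 9, matching y values: 3, 14 (2 points).
  x = 10: rhs = 11, matching y values: none (0 points).
  x = 11: rhs = 5, matching y values: none (0 points).
  x = 12: rhs = 14, matching y values: none (0 points).
  x = 13: rhs = 10, matching y values: none (0 points).
  x = 14: rhs = 16, matching y values: 4, 13 (2 points).
  x = 15: rhs = 4, matching y values: 2, 15 (2 points).
  x = 16: rhs = 14, matching y values: none (0 points).
Total affine count: 14.
Full point count |E(F_17)| = 14 + 1 = 15.
Hasse bound: |15 − (17+1)| = |-3| = 3 ≤ 2√17 ≈ 8.2462 ✓.


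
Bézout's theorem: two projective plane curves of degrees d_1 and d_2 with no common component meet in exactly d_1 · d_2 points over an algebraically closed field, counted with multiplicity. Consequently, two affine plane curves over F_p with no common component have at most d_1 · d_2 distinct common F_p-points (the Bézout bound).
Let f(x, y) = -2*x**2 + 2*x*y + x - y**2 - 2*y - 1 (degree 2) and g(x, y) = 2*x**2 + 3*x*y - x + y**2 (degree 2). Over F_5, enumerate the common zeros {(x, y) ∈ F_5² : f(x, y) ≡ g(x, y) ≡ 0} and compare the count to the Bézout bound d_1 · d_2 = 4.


Common zeros: ∅; count = 0; Bézout bound = 4.

deg(f) = 2, deg(g) = 2, so Bézout bound = 4.
Scan x ∈ F_5. For each x, list the y ∈ F_5 with f(x, y) ≡ 0 and those with g(x, y) ≡ 0 (mod 5); the common zeros in that column are the intersection.
  x = 0: f ≡ 0 at y ∈ {4}; g ≡ 0 at y ∈ {0}; common: ∅.
  x = 1: f ≡ 0 at y ∈ ∅; g ≡ 0 at y ∈ {1}; common: ∅.
  x = 2: f ≡ 0 at y ∈ {3, 4}; g ≡ 0 at y ∈ ∅; common: ∅.
  x = 3: f ≡ 0 at y ∈ ∅; g ≡ 0 at y ∈ {0, 1}; common: ∅.
  x = 4: f ≡ 0 at y ∈ {3}; g ≡ 0 at y ∈ ∅; common: ∅.
Collecting: common zeros = ∅, so the count is 0.
Comparison with the Bézout bound: 0 ≤ 4 = deg(f)·deg(g), as expected for curves with no common component (the affine F_5-count falls short of the bound because intersections may lie at infinity, over extension fields, or carry multiplicity).


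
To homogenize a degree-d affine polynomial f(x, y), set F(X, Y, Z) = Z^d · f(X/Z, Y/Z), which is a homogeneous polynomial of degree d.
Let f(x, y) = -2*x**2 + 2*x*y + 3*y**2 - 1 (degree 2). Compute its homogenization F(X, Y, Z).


F(X, Y, Z) = -2*X**2 + 2*X*Y + 3*Y**2 - Z**2

deg(f) = 2.
Substitute x = X/Z, y = Y/Z into f, then multiply by Z^2.
  monomial -2·x^2·y^0 ↦ -2·X^2·Y^0·Z^0.
  monomial 2·x^1·y^1 ↦ 2·X^1·Y^1·Z^0.
  monomial 3·x^0·y^2 ↦ 3·X^0·Y^2·Z^0.
  monomial -1·x^0·y^0 ↦ -1·X^0·Y^0·Z^2.
Collecting: F(X, Y, Z) = -2*X**2 + 2*X*Y + 3*Y**2 - Z**2.


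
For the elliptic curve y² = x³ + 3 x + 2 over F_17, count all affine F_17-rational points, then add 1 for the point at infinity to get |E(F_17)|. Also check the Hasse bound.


Affine points = {(0, 6), (0, 11), (2, 4), (2, 13), (3, 2), (3, 15), (6, 7), (6, 10), (7, 3), (7, 14), (12, 7), (12, 10), (14, 0), (16, 7), (16, 10)}; affine count = 15; |E(F_17)| = 16.

Discriminant check: Δ ∝ 4a³ + 27b² = 4·3³ + 27·2² = 4·27 + 27·4 ≡ 12 (mod 17). Nonzero ⇒ E is nonsingular.
For each x ∈ F_17, compute rhs = x³ + 3·x + 2 mod 17, then count y ∈ F_17 with y² ≡ rhs.
  x = 0: rhs = 2, matching y values: 6, 11 (2 points).
  x = 1: rhs = 6, matching y values: none (0 points).
  x = 2: rhs = 16, matching y values: 4, 13 (2 points).
  x = 3: rhs = 4, matching y values: 2, 15 (2 points).
  x = 4: rhs = 10, matching y values: none (0 points).
  x = 5: rhs = 6, matching y values: none (0 points).
  x = 6: rhs = 15, matching y values: 7, 10 (2 points).
  x = 7: rhs = 9, matching y values: 3, 14 (2 points).
  x = 8: rhs = 11, matching y values: none (0 points).
  x = 9: rhs = 10, matching y values: none (0 points).
  x = 10: rhs = 12, matching y values: none (0 points).
  x = 11: rhs = 6, matching y values: none (0 points).
  x = 12: rhs = 15, matching y values: 7, 10 (2 points).
  x = 13: rhs = 11, matching y values: none (0 points).
  x = 14: rhs = 0, matching y values: 0 (1 points).
  x = 15: rhs = 5, matching y values: none (0 points).
  x = 16: rhs = 15, matching y values: 7, 10 (2 points).
Total affine count: 15.
Full point count |E(F_17)| = 15 + 1 = 16.
Hasse bound: |16 − (17+1)| = |-2| = 2 ≤ 2√17 ≈ 8.2462 ✓.


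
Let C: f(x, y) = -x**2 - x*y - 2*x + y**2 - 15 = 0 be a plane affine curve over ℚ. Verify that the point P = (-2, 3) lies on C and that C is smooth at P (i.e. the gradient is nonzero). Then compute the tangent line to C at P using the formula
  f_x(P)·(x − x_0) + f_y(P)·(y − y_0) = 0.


Tangent line at P: -x + 8*y - 26 = 0.

Step 1: f(-2, 3) = 0, so P lies on C.
Step 2: partial derivatives
  f_x(x, y) = -2*x - y - 2, f_y(x, y) = -x + 2*y.
  f_x(P) = -1, f_y(P) = 8 (gradient nonzero, so P is smooth).
Step 3: tangent line at P: -1·(x − -2) + 8·(y − 3) = 0.
Expanding: -x + 8*y - 26 = 0.


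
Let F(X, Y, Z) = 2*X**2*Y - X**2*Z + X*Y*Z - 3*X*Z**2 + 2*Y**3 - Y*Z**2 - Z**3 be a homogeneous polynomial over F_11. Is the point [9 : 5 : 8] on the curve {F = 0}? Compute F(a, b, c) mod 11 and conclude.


F(9,5,8) ≡ 5 (mod 11); P is NOT on the curve.

Evaluate F(9, 5, 8) term-by-term (mod 11).
  2*X**2*Y ↦ 2·81·5·1 = 810
  -X**2*Z ↦ -1·81·1·8 = -648
  X*Y*Z ↦ 1·9·5·8 = 360
  -3*X*Z**2 ↦ -3·9·1·64 = -1728
  2*Y**3 ↦ 2·1·125·1 = 250
  -Y*Z**2 ↦ -1·1·5·64 = -320
  -Z**3 ↦ -1·1·1·512 = -512
Sum: F(9, 5, 8) = (810) + (-648) + (360) + (-1728) + (250) + (-320) + (-512) = -1788.
Reducing mod 11: -1788 ≡ 5 (mod 11).
Since F(a, b, c) ≡ 5 ≠ 0 (mod 11), P does NOT lie on the curve.


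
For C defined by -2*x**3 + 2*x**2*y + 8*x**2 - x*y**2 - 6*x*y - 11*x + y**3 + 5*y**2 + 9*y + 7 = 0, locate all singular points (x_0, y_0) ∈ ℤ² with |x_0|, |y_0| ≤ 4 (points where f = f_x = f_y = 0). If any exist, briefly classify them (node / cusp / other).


Singular points: {(1, -1)}; classification: cusp.

Compute partial derivatives:
  f_x = -6*x**2 + 4*x*y + 16*x - y**2 - 6*y - 11.
  f_y = 2*x**2 - 2*x*y - 6*x + 3*y**2 + 10*y + 9.
Scan x_0 ∈ {−4, ..., 4}. For each x_0, f_y(x_0, y) is a polynomial in y; find its integer roots y ∈ {−4, ..., 4}, then test f_x and f at those candidates.
  x = -4: f_y(-4, y) = 3*y**2 + 18*y + 65; no integer root y with |y| ≤ 4.
  x = -3: f_y(-3, y) = 3*y**2 + 16*y + 45; no integer root y with |y| ≤ 4.
  x = -2: f_y(-2, y) = 3*y**2 + 14*y + 29; no integer root y with |y| ≤ 4.
  x = -1: f_y(-1, y) = 3*y**2 + 12*y + 17; no integer root y with |y| ≤ 4.
  x = 0: f_y(0, y) = 3*y**2 + 10*y + 9; no integer root y with |y| ≤ 4.
  x = 1: f_y(1, y) = 3*y**2 + 8*y + 5; vanishes at y ∈ {-1}. (1, -1): f_x = 0, f = 0 — SINGULAR.
  x = 2: f_y(2, y) = 3*y**2 + 6*y + 5; no integer root y with |y| ≤ 4.
  x = 3: f_y(3, y) = 3*y**2 + 4*y + 9; no integer root y with |y| ≤ 4.
  x = 4: f_y(4, y) = 3*y**2 + 2*y + 17; no integer root y with |y| ≤ 4.
Only singular point on the grid: (1, -1).
Classify: substitute x = 1 + u, y = -1 + v and expand: f = -2*u**3 + 2*u**2*v - u*v**2 + v**3 + v**2.
No constant or linear terms (consistent with a singular point). Quadratic part: v**2. Cubic part: -2*u**3 + 2*u**2*v - u*v**2 + v**3.
The quadratic part v**2 is a perfect square, so there is a single (double) tangent line v = 0, i.e. y = -1. Restricting the cubic part to that line (v = 0) leaves -2*u**3 ≠ 0, so f is not divisible by v and the branch is v² ≈ 2*u**3 to lowest order — this is a cusp.
Classification: cusp.


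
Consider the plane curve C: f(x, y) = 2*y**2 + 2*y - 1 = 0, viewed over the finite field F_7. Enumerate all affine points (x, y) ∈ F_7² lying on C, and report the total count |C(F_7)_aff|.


Affine F_7-points: ∅; count = 0.

For each of the 49 pairs (x, y) ∈ F_7², evaluate f(x, y) mod 7. Record the zeros.
  x = 0: [0↦6, 1↦3, 2↦4, 3↦2, 4↦4, 5↦3, 6↦6]  zeros at y ∈ ∅
  x = 1: [0↦6, 1↦3, 2↦4, 3↦2, 4↦4, 5↦3, 6↦6]  zeros at y ∈ ∅
  x = 2: [0↦6, 1↦3, 2↦4, 3↦2, 4↦4, 5↦3, 6↦6]  zeros at y ∈ ∅
  x = 3: [0↦6, 1↦3, 2↦4, 3↦2, 4↦4, 5↦3, 6↦6]  zeros at y ∈ ∅
  x = 4: [0↦6, 1↦3, 2↦4, 3↦2, 4↦4, 5↦3, 6↦6]  zeros at y ∈ ∅
  x = 5: [0↦6, 1↦3, 2↦4, 3↦2, 4↦4, 5↦3, 6↦6]  zeros at y ∈ ∅
  x = 6: [0↦6, 1↦3, 2↦4, 3↦2, 4↦4, 5↦3, 6↦6]  zeros at y ∈ ∅
Collecting zeros: affine points = ∅.
Total count |C(F_7)_aff| = 0.


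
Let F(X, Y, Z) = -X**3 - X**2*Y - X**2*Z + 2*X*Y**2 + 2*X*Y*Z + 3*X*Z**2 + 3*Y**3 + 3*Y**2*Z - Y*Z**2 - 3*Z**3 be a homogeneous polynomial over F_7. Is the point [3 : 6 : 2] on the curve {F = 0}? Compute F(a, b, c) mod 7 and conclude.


F(3,6,2) ≡ 5 (mod 7); P is NOT on the curve.

Evaluate F(3, 6, 2) term-by-term (mod 7).
  -X**3 ↦ -1·27·1·1 = -27
  -X**2*Y ↦ -1·9·6·1 = -54
  -X**2*Z ↦ -1·9·1·2 = -18
  2*X*Y**2 ↦ 2·3·36·1 = 216
  2*X*Y*Z ↦ 2·3·6·2 = 72
  3*X*Z**2 ↦ 3·3·1·4 = 36
  3*Y**3 ↦ 3·1·216·1 = 648
  3*Y**2*Z ↦ 3·1·36·2 = 216
  -Y*Z**2 ↦ -1·1·6·4 = -24
  -3*Z**3 ↦ -3·1·1·8 = -24
Sum: F(3, 6, 2) = (-27) + (-54) + (-18) + (216) + (72) + (36) + (648) + (216) + (-24) + (-24) = 1041.
Reducing mod 7: 1041 ≡ 5 (mod 7).
Since F(a, b, c) ≡ 5 ≠ 0 (mod 7), P does NOT lie on the curve.


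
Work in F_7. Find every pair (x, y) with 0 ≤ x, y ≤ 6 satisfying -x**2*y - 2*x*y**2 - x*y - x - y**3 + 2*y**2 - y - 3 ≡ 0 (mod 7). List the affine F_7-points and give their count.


Affine F_7-points: {(1, 6), (2, 2), (3, 2), (4, 0), (4, 1), (6, 1)}; count = 6.

For each of the 49 pairs (x, y) ∈ F_7², evaluate f(x, y) mod 7. Record the zeros.
  x = 0: [0↦4, 1↦4, 2↦2, 3↦6, 4↦3, 5↦1, 6↦1]  zeros at y ∈ ∅
  x = 1: [0↦3, 1↦6, 2↦3, 3↦2, 4↦4, 5↦3, 6↦0]  zeros at y ∈ {6}
  x = 2: [0↦2, 1↦6, 2↦0, 3↦6, 4↦4, 5↦2, 6↦1]  zeros at y ∈ {2}
  x = 3: [0↦1, 1↦4, 2↦0, 3↦4, 4↦3, 5↦5, 6↦4]  zeros at y ∈ {2}
  x = 4: [0↦0, 1↦0, 2↦3, 3↦3, 4↦1, 5↦5, 6↦2]  zeros at y ∈ {0, 1}
  x = 5: [0↦6, 1↦1, 2↦2, 3↦3, 4↦5, 5↦2, 6↦2]  zeros at y ∈ ∅
  x = 6: [0↦5, 1↦0, 2↦4, 3↦4, 4↦1, 5↦3, 6↦4]  zeros at y ∈ {1}
Collecting zeros: affine points = {(1, 6), (2, 2), (3, 2), (4, 0), (4, 1), (6, 1)}.
Total count |C(F_7)_aff| = 6.


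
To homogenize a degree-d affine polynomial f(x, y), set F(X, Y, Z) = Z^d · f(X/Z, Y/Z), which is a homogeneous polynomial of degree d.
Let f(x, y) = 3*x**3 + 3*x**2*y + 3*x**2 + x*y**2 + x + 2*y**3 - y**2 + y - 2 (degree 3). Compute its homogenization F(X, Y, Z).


F(X, Y, Z) = 3*X**3 + 3*X**2*Y + 3*X**2*Z + X*Y**2 + X*Z**2 + 2*Y**3 - Y**2*Z + Y*Z**2 - 2*Z**3

deg(f) = 3.
Substitute x = X/Z, y = Y/Z into f, then multiply by Z^3.
  monomial 3·x^3·y^0 ↦ 3·X^3·Y^0·Z^0.
  monomial 3·x^2·y^1 ↦ 3·X^2·Y^1·Z^0.
  monomial 3·x^2·y^0 ↦ 3·X^2·Y^0·Z^1.
  monomial 1·x^1·y^2 ↦ 1·X^1·Y^2·Z^0.
  monomial 1·x^1·y^0 ↦ 1·X^1·Y^0·Z^2.
  monomial 2·x^0·y^3 ↦ 2·X^0·Y^3·Z^0.
  monomial -1·x^0·y^2 ↦ -1·X^0·Y^2·Z^1.
  monomial 1·x^0·y^1 ↦ 1·X^0·Y^1·Z^2.
  monomial -2·x^0·y^0 ↦ -2·X^0·Y^0·Z^3.
Collecting: F(X, Y, Z) = 3*X**3 + 3*X**2*Y + 3*X**2*Z + X*Y**2 + X*Z**2 + 2*Y**3 - Y**2*Z + Y*Z**2 - 2*Z**3.


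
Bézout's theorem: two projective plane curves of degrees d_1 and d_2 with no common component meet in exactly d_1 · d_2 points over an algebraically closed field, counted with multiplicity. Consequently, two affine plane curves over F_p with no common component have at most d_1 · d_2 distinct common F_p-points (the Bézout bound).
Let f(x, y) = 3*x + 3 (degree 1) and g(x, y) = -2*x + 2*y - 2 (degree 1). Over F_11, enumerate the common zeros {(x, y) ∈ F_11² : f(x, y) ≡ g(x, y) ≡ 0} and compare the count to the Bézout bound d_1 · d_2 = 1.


Common zeros: {(10, 0)}; count = 1; Bézout bound = 1.

deg(f) = 1, deg(g) = 1, so Bézout bound = 1.
Scan x ∈ F_11. For each x, list the y ∈ F_11 with f(x, y) ≡ 0 and those with g(x, y) ≡ 0 (mod 11); the common zeros in that column are the intersection.
  x = 0: f ≡ 0 at y ∈ ∅; g ≡ 0 at y ∈ {1}; common: ∅.
  x = 1: f ≡ 0 at y ∈ ∅; g ≡ 0 at y ∈ {2}; common: ∅.
  x = 2: f ≡ 0 at y ∈ ∅; g ≡ 0 at y ∈ {3}; common: ∅.
  x = 3: f ≡ 0 at y ∈ ∅; g ≡ 0 at y ∈ {4}; common: ∅.
  x = 4: f ≡ 0 at y ∈ ∅; g ≡ 0 at y ∈ {5}; common: ∅.
  x = 5: f ≡ 0 at y ∈ ∅; g ≡ 0 at y ∈ {6}; common: ∅.
  x = 6: f ≡ 0 at y ∈ ∅; g ≡ 0 at y ∈ {7}; common: ∅.
  x = 7: f ≡ 0 at y ∈ ∅; g ≡ 0 at y ∈ {8}; common: ∅.
  x = 8: f ≡ 0 at y ∈ ∅; g ≡ 0 at y ∈ {9}; common: ∅.
  x = 9: f ≡ 0 at y ∈ ∅; g ≡ 0 at y ∈ {10}; common: ∅.
  x = 10: f ≡ 0 at y ∈ {0, 1, 2, 3, 4, 5, 6, 7, 8, 9, 10}; g ≡ 0 at y ∈ {0}; common: {0}.
Collecting: common zeros = {(10, 0)}, so the count is 1.
Comparison with the Bézout bound: 1 ≤ 1 = deg(f)·deg(g), as expected for curves with no common component (the bound is attained).


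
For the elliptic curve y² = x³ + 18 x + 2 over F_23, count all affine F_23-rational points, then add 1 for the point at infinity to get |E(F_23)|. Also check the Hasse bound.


Affine points = {(0, 5), (0, 18), (2, 0), (4, 0), (6, 2), (6, 21), (10, 3), (10, 20), (11, 6), (11, 17), (13, 8), (13, 15), (14, 10), (14, 13), (15, 6), (15, 17), (16, 4), (16, 19), (17, 0), (19, 2), (19, 21), (20, 6), (20, 17), (21, 2), (21, 21), (22, 11), (22, 12)}; affine count = 27; |E(F_23)| = 28.

Discriminant check: Δ ∝ 4a³ + 27b² = 4·18³ + 27·2² = 4·5832 + 27·4 ≡ 22 (mod 23). Nonzero ⇒ E is nonsingular.
For each x ∈ F_23, compute rhs = x³ + 18·x + 2 mod 23, then count y ∈ F_23 with y² ≡ rhs.
  x = 0: rhs = 2, matching y values: 5, 18 (2 points).
  x = 1: rhs = 21, matching y values: none (0 points).
  x = 2: rhs = 0, matching y values: 0 (1 points).
  x = 3: rhs = 14, matching y values: none (0 points).
  x = 4: rhs = 0, matching y values: 0 (1 points).
  x = 5: rhs = 10, matching y values: none (0 points).
  x = 6: rhs = 4, matching y values: 2, 21 (2 points).
  x = 7: rhs = 11, matching y values: none (0 points).
  x = 8: rhs = 14, matching y values: none (0 points).
  x = 9: rhs = 19, matching y values: none (0 points).
  x = 10: rhs = 9, matching y values: 3, 20 (2 points).
  x = 11: rhs = 13, matching y values: 6, 17 (2 points).
  x = 12: rhs = 14, matching y values: none (0 points).
  x = 13: rhs = 18, matching y values: 8, 15 (2 points).
  x = 14: rhs = 8, matching y values: 10, 13 (2 points).
  x = 15: rhs = 13, matching y values: 6, 17 (2 points).
  x = 16: rhs = 16, matching y values: 4, 19 (2 points).
  x = 17: rhs = 0, matching y values: 0 (1 points).
  x = 18: rhs = 17, matching y values: none (0 points).
  x = 19: rhs = 4, matching y values: 2, 21 (2 points).
  x = 20: rhs = 13, matching y values: 6, 17 (2 points).
  x = 21: rhs = 4, matching y values: 2, 21 (2 points).
  x = 22: rhs = 6, matching y values: 11, 12 (2 points).
Total affine count: 27.
Full point count |E(F_23)| = 27 + 1 = 28.
Hasse bound: |28 − (23+1)| = |4| = 4 ≤ 2√23 ≈ 9.5917 ✓.


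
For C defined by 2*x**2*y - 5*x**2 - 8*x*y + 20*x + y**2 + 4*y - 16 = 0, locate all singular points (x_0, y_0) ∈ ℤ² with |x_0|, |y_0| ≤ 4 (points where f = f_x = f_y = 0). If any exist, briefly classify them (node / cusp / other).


Singular points: {(2, 2)}; classification: node.

Compute partial derivatives:
  f_x = 4*x*y - 10*x - 8*y + 20.
  f_y = 2*x**2 - 8*x + 2*y + 4.
Scan x_0 ∈ {−4, ..., 4}. For each x_0, f_y(x_0, y) is a polynomial in y; find its integer roots y ∈ {−4, ..., 4}, then test f_x and f at those candidates.
  x = -4: f_y(-4, y) = 2*y + 68; no integer root y with |y| ≤ 4.
  x = -3: f_y(-3, y) = 2*y + 46; no integer root y with |y| ≤ 4.
  x = -2: f_y(-2, y) = 2*y + 28; no integer root y with |y| ≤ 4.
  x = -1: f_y(-1, y) = 2*y + 14; no integer root y with |y| ≤ 4.
  x = 0: f_y(0, y) = 2*y + 4; vanishes at y ∈ {-2}. (0, -2): f_x = 36 ≠ 0.
  x = 1: f_y(1, y) = 2*y - 2; vanishes at y ∈ {1}. (1, 1): f_x = 6 ≠ 0.
  x = 2: f_y(2, y) = 2*y - 4; vanishes at y ∈ {2}. (2, 2): f_x = 0, f = 0 — SINGULAR.
  x = 3: f_y(3, y) = 2*y - 2; vanishes at y ∈ {1}. (3, 1): f_x = -6 ≠ 0.
  x = 4: f_y(4, y) = 2*y + 4; vanishes at y ∈ {-2}. (4, -2): f_x = -36 ≠ 0.
Only singular point on the grid: (2, 2).
Classify: substitute x = 2 + u, y = 2 + v and expand: f = 2*u**2*v - u**2 + v**2.
No constant or linear terms (consistent with a singular point). Quadratic part: -u**2 + v**2. Cubic part: 2*u**2*v.
The quadratic part v**2 - u**2 = (v − u)(v + u) splits into two distinct linear factors, so there are two distinct tangent lines y − 2 = ±(x − 2) — this is a node (ordinary double point).
Classification: node.


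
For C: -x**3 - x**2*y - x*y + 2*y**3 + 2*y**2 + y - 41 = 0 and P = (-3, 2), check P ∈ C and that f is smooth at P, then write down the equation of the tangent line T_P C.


Tangent line at P: -17*x + 27*y - 105 = 0.

Step 1: f(-3, 2) = 0, so P lies on C.
Step 2: partial derivatives
  f_x(x, y) = -3*x**2 - 2*x*y - y, f_y(x, y) = -x**2 - x + 6*y**2 + 4*y + 1.
  f_x(P) = -17, f_y(P) = 27 (gradient nonzero, so P is smooth).
Step 3: tangent line at P: -17·(x − -3) + 27·(y − 2) = 0.
Expanding: -17*x + 27*y - 105 = 0.


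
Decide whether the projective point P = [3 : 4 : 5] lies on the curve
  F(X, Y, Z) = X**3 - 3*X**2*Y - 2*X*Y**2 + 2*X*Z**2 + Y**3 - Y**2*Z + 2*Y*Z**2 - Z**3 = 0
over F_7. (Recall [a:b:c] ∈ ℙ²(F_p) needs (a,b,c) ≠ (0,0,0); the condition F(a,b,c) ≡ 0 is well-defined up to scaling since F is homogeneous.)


F(3,4,5) ≡ 4 (mod 7); P is NOT on the curve.

Evaluate F(3, 4, 5) term-by-term (mod 7).
  X**3 ↦ 1·27·1·1 = 27
  -3*X**2*Y ↦ -3·9·4·1 = -108
  -2*X*Y**2 ↦ -2·3·16·1 = -96
  2*X*Z**2 ↦ 2·3·1·25 = 150
  Y**3 ↦ 1·1·64·1 = 64
  -Y**2*Z ↦ -1·1·16·5 = -80
  2*Y*Z**2 ↦ 2·1·4·25 = 200
  -Z**3 ↦ -1·1·1·125 = -125
Sum: F(3, 4, 5) = (27) + (-108) + (-96) + (150) + (64) + (-80) + (200) + (-125) = 32.
Reducing mod 7: 32 ≡ 4 (mod 7).
Since F(a, b, c) ≡ 4 ≠ 0 (mod 7), P does NOT lie on the curve.


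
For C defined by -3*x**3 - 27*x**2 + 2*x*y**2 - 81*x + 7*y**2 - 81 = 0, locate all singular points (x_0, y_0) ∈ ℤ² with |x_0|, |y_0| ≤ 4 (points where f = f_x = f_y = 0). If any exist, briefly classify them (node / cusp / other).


Singular points: {(-3, 0)}; classification: cusp.

Compute partial derivatives:
  f_x = -9*x**2 - 54*x + 2*y**2 - 81.
  f_y = 4*x*y + 14*y.
Scan x_0 ∈ {−4, ..., 4}. For each x_0, f_y(x_0, y) is a polynomial in y; find its integer roots y ∈ {−4, ..., 4}, then test f_x and f at those candidates.
  x = -4: f_y(-4, y) = -2*y; vanishes at y ∈ {0}. (-4, 0): f_x = -9 ≠ 0.
  x = -3: f_y(-3, y) = 2*y; vanishes at y ∈ {0}. (-3, 0): f_x = 0, f = 0 — SINGULAR.
  x = -2: f_y(-2, y) = 6*y; vanishes at y ∈ {0}. (-2, 0): f_x = -9 ≠ 0.
  x = -1: f_y(-1, y) = 10*y; vanishes at y ∈ {0}. (-1, 0): f_x = -36 ≠ 0.
  x = 0: f_y(0, y) = 14*y; vanishes at y ∈ {0}. (0, 0): f_x = -81 ≠ 0.
  x = 1: f_y(1, y) = 18*y; vanishes at y ∈ {0}. (1, 0): f_x = -144 ≠ 0.
  x = 2: f_y(2, y) = 22*y; vanishes at y ∈ {0}. (2, 0): f_x = -225 ≠ 0.
  x = 3: f_y(3, y) = 26*y; vanishes at y ∈ {0}. (3, 0): f_x = -324 ≠ 0.
  x = 4: f_y(4, y) = 30*y; vanishes at y ∈ {0}. (4, 0): f_x = -441 ≠ 0.
Only singular point on the grid: (-3, 0).
Classify: substitute x = -3 + u, y = 0 + v and expand: f = -3*u**3 + 2*u*v**2 + v**2.
No constant or linear terms (consistent with a singular point). Quadratic part: v**2. Cubic part: -3*u**3 + 2*u*v**2.
The quadratic part v**2 is a perfect square, so there is a single (double) tangent line v = 0, i.e. y = 0. Restricting the cubic part to that line (v = 0) leaves -3*u**3 ≠ 0, so f is not divisible by v and the branch is v² ≈ 3*u**3 to lowest order — this is a cusp.
Classification: cusp.
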